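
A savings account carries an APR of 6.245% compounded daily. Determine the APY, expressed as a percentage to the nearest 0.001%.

6.444%

EAR = (1 + 0.06245/365)^365 − 1.
= (1 + 0.000171)^365 − 1 = 1.064436 − 1 = 6.444%.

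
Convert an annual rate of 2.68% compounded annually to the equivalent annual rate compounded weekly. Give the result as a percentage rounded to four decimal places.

2.6454%

Compounded annually, EAR = nominal = 0.026800.
Solve (1 + r/52)^52 = 1.026800: r/52 = 1.026800^(1/52) − 1 = 0.000509, so r = 0.026454 = 2.6454%.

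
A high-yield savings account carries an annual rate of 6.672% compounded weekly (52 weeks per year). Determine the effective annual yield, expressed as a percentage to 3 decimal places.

EAR = (1 + 0.06672/52)^52 − 1.
= 1.068950 − 1 = 6.895%.

6.895%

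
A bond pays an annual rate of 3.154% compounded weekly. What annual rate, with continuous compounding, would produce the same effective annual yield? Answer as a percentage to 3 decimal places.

EAR = (1 + 0.03154/52)^52 − 1 = 0.032033.
Equivalent continuous rate: r = ln(1 + 0.032033) = 0.031530 = 3.153%.

3.153%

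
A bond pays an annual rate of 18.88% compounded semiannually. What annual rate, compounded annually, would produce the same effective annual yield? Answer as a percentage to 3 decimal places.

19.771%

EAR = (1 + 0.1888/2)^2 − 1 = 0.197711.
Compounded annually, the equivalent nominal rate is the EAR itself: 19.771%.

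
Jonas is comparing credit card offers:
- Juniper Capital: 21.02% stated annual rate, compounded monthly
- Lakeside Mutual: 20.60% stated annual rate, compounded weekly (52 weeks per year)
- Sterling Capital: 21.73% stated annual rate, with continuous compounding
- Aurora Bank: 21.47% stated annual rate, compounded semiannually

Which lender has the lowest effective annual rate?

Juniper Capital: (1 + 0.2102/12)^12 − 1 = 23.168%
Lakeside Mutual: (1 + 0.2060/52)^52 − 1 = 22.825%
Sterling Capital: e^0.2173 − 1 = 24.272%
Aurora Bank: (1 + 0.2147/2)^2 − 1 = 22.622%
The lowest effective annual rate is Aurora Bank at 22.622%.

Aurora Bank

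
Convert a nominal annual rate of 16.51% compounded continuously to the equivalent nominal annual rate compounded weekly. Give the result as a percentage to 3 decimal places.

16.536%

EAR under continuous compounding: e^0.1651 − 1 = 0.179511.
Solve (1 + r/52)^52 = 1.179511: r/52 = 1.179511^(1/52) − 1 = 0.003180, so r = 0.165362 = 16.536%.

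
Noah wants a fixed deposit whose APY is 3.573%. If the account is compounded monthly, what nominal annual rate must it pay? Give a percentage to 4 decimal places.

3.5158%

(1 + r/12)^12 − 1 = 0.03573, so 1 + r/12 = 1.03573^(1/12).
r/12 = 0.002930, so r = 0.035158 = 3.5158%.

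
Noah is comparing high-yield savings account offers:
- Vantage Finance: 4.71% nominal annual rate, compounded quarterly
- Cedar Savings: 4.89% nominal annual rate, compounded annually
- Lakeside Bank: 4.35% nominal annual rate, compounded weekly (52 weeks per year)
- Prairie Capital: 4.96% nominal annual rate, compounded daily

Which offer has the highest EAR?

Vantage Finance: (1 + 0.0471/4)^4 − 1 = 4.794%
Cedar Savings: compounded annually, EAR = 4.890%
Lakeside Bank: (1 + 0.0435/52)^52 − 1 = 4.444%
Prairie Capital: (1 + 0.0496/365)^365 − 1 = 5.085%
The highest effective annual rate is Prairie Capital at 5.085%.

Prairie Capital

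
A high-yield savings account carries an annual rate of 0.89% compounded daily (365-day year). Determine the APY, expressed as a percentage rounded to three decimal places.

0.894%

EAR = (1 + 0.0089/365)^365 − 1.
= 1.008940 − 1 = 0.894%.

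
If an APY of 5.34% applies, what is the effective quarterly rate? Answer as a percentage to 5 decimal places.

The per-quarter rate i satisfies (1 + i)^4 = 1 + 0.0534.
i = 1.0534^(1/4) − 1 = 0.0130907 = 1.30907%.

1.30907%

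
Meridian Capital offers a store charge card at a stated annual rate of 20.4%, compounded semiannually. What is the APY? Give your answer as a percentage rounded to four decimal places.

21.4404%

EAR = (1 + 0.204/2)^2 − 1.
= (1 + 0.102000)^2 − 1 = 1.214404 − 1 = 21.4404%.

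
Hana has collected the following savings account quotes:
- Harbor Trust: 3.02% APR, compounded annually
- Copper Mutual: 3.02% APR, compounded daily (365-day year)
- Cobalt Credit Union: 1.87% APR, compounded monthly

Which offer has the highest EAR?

Copper Mutual

Harbor Trust: compounded annually, EAR = 3.020%
Copper Mutual: (1 + 0.0302/365)^365 − 1 = 3.066%
Cobalt Credit Union: (1 + 0.0187/12)^12 − 1 = 1.886%
The highest effective annual rate is Copper Mutual at 3.066%.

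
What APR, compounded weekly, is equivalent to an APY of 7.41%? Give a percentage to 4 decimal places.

7.1532%

(1 + r/52)^52 − 1 = 0.0741, so 1 + r/52 = 1.0741^(1/52).
r/52 = 0.001376, so r = 0.071532 = 7.1532%.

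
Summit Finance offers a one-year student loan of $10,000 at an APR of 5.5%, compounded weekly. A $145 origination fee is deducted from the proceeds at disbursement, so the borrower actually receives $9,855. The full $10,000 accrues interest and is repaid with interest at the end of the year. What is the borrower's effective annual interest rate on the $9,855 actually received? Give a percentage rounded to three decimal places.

Amount owed after one year: 10,000 × (1 + 0.055/52)^52 = 10,000 × 1.056510 = $10,565.10.
Effective rate on net proceeds: 10,565.10 / 9,855 − 1 = 0.072055 = 7.205%.

7.205%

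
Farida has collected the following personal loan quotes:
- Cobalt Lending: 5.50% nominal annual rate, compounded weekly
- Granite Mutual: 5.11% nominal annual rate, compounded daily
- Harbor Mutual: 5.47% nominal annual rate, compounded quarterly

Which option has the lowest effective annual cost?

Cobalt Lending: (1 + 0.0550/52)^52 − 1 = 5.651%
Granite Mutual: (1 + 0.0511/365)^365 − 1 = 5.242%
Harbor Mutual: (1 + 0.0547/4)^4 − 1 = 5.583%
The lowest effective annual rate is Granite Mutual at 5.242%.

Granite Mutual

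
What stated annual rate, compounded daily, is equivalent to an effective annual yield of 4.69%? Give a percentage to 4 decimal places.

(1 + r/365)^365 − 1 = 0.0469, so 1 + r/365 = 1.0469^(1/365).
r/365 = 0.000126, so r = 0.045836 = 4.5836%.

4.5836%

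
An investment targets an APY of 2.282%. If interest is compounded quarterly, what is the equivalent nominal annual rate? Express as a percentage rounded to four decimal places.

2.2627%

(1 + r/4)^4 − 1 = 0.02282, so 1 + r/4 = 1.02282^(1/4).
r/4 = 0.005657, so r = 0.022627 = 2.2627%.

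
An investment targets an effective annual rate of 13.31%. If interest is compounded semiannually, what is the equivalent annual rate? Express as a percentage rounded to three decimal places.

12.894%

(1 + r/2)^2 − 1 = 0.1331, so 1 + r/2 = 1.1331^(1/2).
r/2 = 0.064472, so r = 0.128943 = 12.894%.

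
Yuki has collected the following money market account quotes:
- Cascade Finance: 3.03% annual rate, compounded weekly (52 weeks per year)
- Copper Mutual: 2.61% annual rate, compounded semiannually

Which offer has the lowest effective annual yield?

Copper Mutual

Cascade Finance: (1 + 0.0303/52)^52 − 1 = 3.075%
Copper Mutual: (1 + 0.0261/2)^2 − 1 = 2.627%
The lowest effective annual rate is Copper Mutual at 2.627%.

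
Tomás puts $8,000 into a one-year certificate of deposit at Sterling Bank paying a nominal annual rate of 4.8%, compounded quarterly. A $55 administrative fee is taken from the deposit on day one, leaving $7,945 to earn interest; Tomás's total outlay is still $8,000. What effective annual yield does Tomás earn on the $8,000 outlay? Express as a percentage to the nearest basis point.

4.17%

Value after one year: 7,945 × (1 + 0.048/4)^4 = 7,945 × 1.048871 = $8,333.28.
Effective yield on the $8,000 outlay: 8,333.28 / 8,000 − 1 = 0.041660 = 4.17%.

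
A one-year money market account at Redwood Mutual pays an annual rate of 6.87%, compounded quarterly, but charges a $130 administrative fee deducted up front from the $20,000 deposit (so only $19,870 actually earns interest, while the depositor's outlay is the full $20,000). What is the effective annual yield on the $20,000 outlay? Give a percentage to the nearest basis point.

Value after one year: 19,870 × (1 + 0.0687/4)^4 = 19,870 × 1.070490 = $21,270.64.
Effective yield on the $20,000 outlay: 21,270.64 / 20,000 − 1 = 0.063532 = 6.35%.

6.35%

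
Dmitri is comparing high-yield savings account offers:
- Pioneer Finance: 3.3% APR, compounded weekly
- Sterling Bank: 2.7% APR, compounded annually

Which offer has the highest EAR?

Pioneer Finance: (1 + 0.033/52)^52 − 1 = 3.354%
Sterling Bank: compounded annually, EAR = 2.700%
The highest effective annual rate is Pioneer Finance at 3.354%.

Pioneer Finance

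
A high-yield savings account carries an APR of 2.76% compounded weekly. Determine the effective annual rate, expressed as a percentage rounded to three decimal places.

2.798%

EAR = (1 + 0.0276/52)^52 − 1.
= 1.027977 − 1 = 2.798%.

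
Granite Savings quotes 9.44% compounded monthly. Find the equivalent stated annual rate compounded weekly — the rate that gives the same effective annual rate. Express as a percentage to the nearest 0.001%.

EAR = (1 + 0.0944/12)^12 − 1 = 0.098593.
Solve (1 + r/52)^52 = 1.098593: r/52 = 1.098593^(1/52) − 1 = 0.001810, so r = 0.094116 = 9.412%.

9.412%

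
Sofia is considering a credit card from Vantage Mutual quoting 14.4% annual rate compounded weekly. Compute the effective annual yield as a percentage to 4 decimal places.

15.4654%

EAR = (1 + 0.144/52)^52 − 1.
= (1 + 0.002769)^52 − 1 = 1.154654 − 1 = 15.4654%.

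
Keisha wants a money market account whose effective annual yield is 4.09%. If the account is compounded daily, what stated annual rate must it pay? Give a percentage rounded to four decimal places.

(1 + r/365)^365 − 1 = 0.0409, so 1 + r/365 = 1.0409^(1/365).
r/365 = 0.000110, so r = 0.040088 = 4.0088%.

4.0088%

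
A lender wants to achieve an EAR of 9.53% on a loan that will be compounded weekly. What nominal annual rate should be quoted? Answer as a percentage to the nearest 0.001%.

9.111%

(1 + r/52)^52 − 1 = 0.0953, so 1 + r/52 = 1.0953^(1/52).
r/52 = 0.001752, so r = 0.091108 = 9.111%.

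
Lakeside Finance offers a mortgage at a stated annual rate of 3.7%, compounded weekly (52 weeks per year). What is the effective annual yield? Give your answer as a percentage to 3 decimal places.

3.768%

EAR = (1 + 0.037/52)^52 − 1.
= 1.037679 − 1 = 3.768%.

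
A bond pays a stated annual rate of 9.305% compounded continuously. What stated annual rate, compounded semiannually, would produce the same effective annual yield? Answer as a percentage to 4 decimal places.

EAR under continuous compounding: e^0.09305 − 1 = 0.097517.
Solve (1 + r/2)^2 = 1.097517: r/2 = 1.097517^(1/2) − 1 = 0.047624, so r = 0.095249 = 9.5249%.

9.5249%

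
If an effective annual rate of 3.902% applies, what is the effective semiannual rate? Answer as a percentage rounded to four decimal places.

The per-half-year rate i satisfies (1 + i)^2 = 1 + 0.03902.
i = 1.03902^(1/2) − 1 = 0.0193233 = 1.9323%.

1.9323%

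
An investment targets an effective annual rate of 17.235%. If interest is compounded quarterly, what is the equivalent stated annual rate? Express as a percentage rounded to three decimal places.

16.221%

(1 + r/4)^4 − 1 = 0.17235, so 1 + r/4 = 1.17235^(1/4).
r/4 = 0.040553, so r = 0.162213 = 16.221%.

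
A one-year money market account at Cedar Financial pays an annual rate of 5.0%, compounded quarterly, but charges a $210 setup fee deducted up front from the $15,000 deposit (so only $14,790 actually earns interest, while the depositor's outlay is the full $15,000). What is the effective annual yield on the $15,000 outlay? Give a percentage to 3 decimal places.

Value after one year: 14,790 × (1 + 0.050/4)^4 = 14,790 × 1.050945 = $15,543.48.
Effective yield on the $15,000 outlay: 15,543.48 / 15,000 − 1 = 0.036232 = 3.623%.

3.623%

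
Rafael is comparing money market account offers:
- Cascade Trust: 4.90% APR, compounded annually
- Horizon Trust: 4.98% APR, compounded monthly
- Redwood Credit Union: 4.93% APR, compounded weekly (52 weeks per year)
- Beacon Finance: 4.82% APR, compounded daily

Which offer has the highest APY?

Cascade Trust: compounded annually, EAR = 4.900%
Horizon Trust: (1 + 0.0498/12)^12 − 1 = 5.095%
Redwood Credit Union: (1 + 0.0493/52)^52 − 1 = 5.051%
Beacon Finance: (1 + 0.0482/365)^365 − 1 = 4.938%
The highest effective annual rate is Horizon Trust at 5.095%.

Horizon Trust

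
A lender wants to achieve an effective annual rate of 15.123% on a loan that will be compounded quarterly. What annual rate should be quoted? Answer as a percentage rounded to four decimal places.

14.3339%

(1 + r/4)^4 − 1 = 0.15123, so 1 + r/4 = 1.15123^(1/4).
r/4 = 0.035835, so r = 0.143339 = 14.3339%.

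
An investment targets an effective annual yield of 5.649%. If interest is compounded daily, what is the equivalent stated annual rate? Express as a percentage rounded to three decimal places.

(1 + r/365)^365 − 1 = 0.05649, so 1 + r/365 = 1.05649^(1/365).
r/365 = 0.000151, so r = 0.054956 = 5.496%.

5.496%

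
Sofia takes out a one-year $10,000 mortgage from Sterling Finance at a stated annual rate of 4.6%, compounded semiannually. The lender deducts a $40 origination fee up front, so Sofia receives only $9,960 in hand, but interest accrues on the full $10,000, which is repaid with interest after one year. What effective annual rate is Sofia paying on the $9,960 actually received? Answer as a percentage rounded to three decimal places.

Amount owed after one year: 10,000 × (1 + 0.046/2)^2 = 10,000 × 1.046529 = $10,465.29.
Effective rate on net proceeds: 10,465.29 / 9,960 − 1 = 0.050732 = 5.073%.

5.073%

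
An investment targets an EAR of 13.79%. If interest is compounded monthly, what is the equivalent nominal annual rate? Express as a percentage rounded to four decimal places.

(1 + r/12)^12 − 1 = 0.1379, so 1 + r/12 = 1.1379^(1/12).
r/12 = 0.010824, so r = 0.129882 = 12.9882%.

12.9882%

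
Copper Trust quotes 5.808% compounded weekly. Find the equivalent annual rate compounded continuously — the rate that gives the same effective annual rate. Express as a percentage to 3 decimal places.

5.805%

EAR = (1 + 0.05808/52)^52 − 1 = 0.059765.
Equivalent continuous rate: r = ln(1 + 0.059765) = 0.058048 = 5.805%.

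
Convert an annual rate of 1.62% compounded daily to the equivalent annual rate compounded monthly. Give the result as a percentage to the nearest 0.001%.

1.621%

EAR = (1 + 0.0162/365)^365 − 1 = 0.016332.
Solve (1 + r/12)^12 = 1.016332: r/12 = 1.016332^(1/12) − 1 = 0.001351, so r = 0.016211 = 1.621%.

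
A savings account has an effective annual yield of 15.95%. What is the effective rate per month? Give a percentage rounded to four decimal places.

1.2409%

The per-month rate i satisfies (1 + i)^12 = 1 + 0.1595.
i = 1.1595^(1/12) − 1 = 0.0124088 = 1.2409%.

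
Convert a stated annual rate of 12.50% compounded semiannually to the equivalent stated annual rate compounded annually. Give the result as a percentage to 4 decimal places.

12.8906%

EAR = (1 + 0.1250/2)^2 − 1 = 0.128906.
Compounded annually, the equivalent nominal rate is the EAR itself: 12.8906%.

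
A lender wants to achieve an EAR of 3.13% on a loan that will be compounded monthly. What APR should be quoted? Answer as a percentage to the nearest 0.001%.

(1 + r/12)^12 − 1 = 0.0313, so 1 + r/12 = 1.0313^(1/12).
r/12 = 0.002572, so r = 0.030860 = 3.086%.

3.086%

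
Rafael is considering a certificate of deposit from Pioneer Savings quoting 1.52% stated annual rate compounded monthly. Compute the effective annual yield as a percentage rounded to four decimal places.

1.5306%

EAR = (1 + 0.0152/12)^12 − 1.
= (1 + 0.001267)^12 − 1 = 1.015306 − 1 = 1.5306%.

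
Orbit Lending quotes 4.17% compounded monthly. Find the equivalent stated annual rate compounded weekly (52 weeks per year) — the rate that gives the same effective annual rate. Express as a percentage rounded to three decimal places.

EAR = (1 + 0.0417/12)^12 − 1 = 0.042506.
Solve (1 + r/52)^52 = 1.042506: r/52 = 1.042506^(1/52) − 1 = 0.000801, so r = 0.041644 = 4.164%.

4.164%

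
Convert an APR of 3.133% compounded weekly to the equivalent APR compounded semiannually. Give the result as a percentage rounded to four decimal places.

3.1567%

EAR = (1 + 0.03133/52)^52 − 1 = 0.031816.
Solve (1 + r/2)^2 = 1.031816: r/2 = 1.031816^(1/2) − 1 = 0.015784, so r = 0.031567 = 3.1567%.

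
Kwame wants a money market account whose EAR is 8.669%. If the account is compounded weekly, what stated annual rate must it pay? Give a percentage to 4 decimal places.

8.3203%

(1 + r/52)^52 − 1 = 0.08669, so 1 + r/52 = 1.08669^(1/52).
r/52 = 0.001600, so r = 0.083203 = 8.3203%.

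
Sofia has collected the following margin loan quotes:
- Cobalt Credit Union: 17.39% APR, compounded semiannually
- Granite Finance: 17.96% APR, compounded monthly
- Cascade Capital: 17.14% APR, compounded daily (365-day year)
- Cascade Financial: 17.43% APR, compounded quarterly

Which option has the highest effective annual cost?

Granite Finance

Cobalt Credit Union: (1 + 0.1739/2)^2 − 1 = 18.146%
Granite Finance: (1 + 0.1796/12)^12 − 1 = 19.515%
Cascade Capital: (1 + 0.1714/365)^365 − 1 = 18.692%
Cascade Financial: (1 + 0.1743/4)^4 − 1 = 18.603%
The highest effective annual rate is Granite Finance at 19.515%.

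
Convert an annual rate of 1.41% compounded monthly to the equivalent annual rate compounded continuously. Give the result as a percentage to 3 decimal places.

1.409%

EAR = (1 + 0.0141/12)^12 − 1 = 0.014191.
Equivalent continuous rate: r = ln(1 + 0.014191) = 0.014092 = 1.409%.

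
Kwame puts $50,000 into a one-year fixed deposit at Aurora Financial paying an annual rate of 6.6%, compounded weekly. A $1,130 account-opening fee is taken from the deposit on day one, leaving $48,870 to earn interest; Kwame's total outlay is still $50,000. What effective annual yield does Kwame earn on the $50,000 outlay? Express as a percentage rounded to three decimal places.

4.404%

Value after one year: 48,870 × (1 + 0.066/52)^52 = 48,870 × 1.068182 = $52,202.06.
Effective yield on the $50,000 outlay: 52,202.06 / 50,000 − 1 = 0.044041 = 4.404%.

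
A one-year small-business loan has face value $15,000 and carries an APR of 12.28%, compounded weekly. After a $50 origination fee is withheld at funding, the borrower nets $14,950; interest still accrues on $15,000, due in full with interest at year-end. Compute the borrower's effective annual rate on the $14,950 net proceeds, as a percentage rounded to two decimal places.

Amount owed after one year: 15,000 × (1 + 0.1228/52)^52 = 15,000 × 1.130495 = $16,957.42.
Effective rate on net proceeds: 16,957.42 / 14,950 − 1 = 0.134276 = 13.43%.

13.43%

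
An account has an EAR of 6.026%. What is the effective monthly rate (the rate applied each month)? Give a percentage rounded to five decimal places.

0.48881%

The per-month rate i satisfies (1 + i)^12 = 1 + 0.06026.
i = 1.06026^(1/12) − 1 = 0.0048881 = 0.48881%.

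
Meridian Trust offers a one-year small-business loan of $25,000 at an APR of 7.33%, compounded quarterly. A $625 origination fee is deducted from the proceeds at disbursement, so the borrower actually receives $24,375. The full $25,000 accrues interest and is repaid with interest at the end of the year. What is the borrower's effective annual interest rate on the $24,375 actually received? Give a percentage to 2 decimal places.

10.29%

Amount owed after one year: 25,000 × (1 + 0.0733/4)^4 = 25,000 × 1.075340 = $26,883.49.
Effective rate on net proceeds: 26,883.49 / 24,375 − 1 = 0.102912 = 10.29%.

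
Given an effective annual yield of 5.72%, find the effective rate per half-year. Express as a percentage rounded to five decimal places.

2.82023%

The per-half-year rate i satisfies (1 + i)^2 = 1 + 0.0572.
i = 1.0572^(1/2) − 1 = 0.0282023 = 2.82023%.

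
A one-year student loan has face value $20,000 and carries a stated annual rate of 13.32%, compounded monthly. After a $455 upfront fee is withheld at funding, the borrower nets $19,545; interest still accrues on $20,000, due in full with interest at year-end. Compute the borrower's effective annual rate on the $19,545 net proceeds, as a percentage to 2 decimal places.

16.82%

Amount owed after one year: 20,000 × (1 + 0.1332/12)^12 = 20,000 × 1.141640 = $22,832.81.
Effective rate on net proceeds: 22,832.81 / 19,545 − 1 = 0.168217 = 16.82%.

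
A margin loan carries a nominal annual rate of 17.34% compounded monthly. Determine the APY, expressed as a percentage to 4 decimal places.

18.7867%

EAR = (1 + 0.1734/12)^12 − 1.
= (1 + 0.014450)^12 − 1 = 1.187867 − 1 = 18.7867%.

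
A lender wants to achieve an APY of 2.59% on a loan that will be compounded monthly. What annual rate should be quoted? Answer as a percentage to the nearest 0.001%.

2.560%

(1 + r/12)^12 − 1 = 0.0259, so 1 + r/12 = 1.0259^(1/12).
r/12 = 0.002133, so r = 0.025598 = 2.560%.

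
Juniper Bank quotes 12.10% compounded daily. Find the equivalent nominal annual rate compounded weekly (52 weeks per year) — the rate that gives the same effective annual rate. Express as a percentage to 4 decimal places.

12.1121%

EAR = (1 + 0.1210/365)^365 − 1 = 0.128602.
Solve (1 + r/52)^52 = 1.128602: r/52 = 1.128602^(1/52) − 1 = 0.002329, so r = 0.121121 = 12.1121%.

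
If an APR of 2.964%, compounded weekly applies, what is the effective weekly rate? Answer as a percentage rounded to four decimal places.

0.0570%

With a nominal annual rate compounded weekly, the periodic rate is the nominal rate divided by 52.
i = 0.02964 / 52 = 0.0005700 = 0.0570%.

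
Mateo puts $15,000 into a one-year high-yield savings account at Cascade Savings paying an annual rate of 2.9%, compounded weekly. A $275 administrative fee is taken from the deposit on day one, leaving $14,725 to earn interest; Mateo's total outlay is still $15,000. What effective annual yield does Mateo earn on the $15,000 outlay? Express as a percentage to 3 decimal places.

1.054%

Value after one year: 14,725 × (1 + 0.029/52)^52 = 14,725 × 1.029416 = $15,158.15.
Effective yield on the $15,000 outlay: 15,158.15 / 15,000 − 1 = 0.010544 = 1.054%.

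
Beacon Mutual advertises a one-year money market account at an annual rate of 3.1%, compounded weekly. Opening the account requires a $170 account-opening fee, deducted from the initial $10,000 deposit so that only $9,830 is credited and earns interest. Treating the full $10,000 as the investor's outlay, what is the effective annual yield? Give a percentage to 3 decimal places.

1.394%

Value after one year: 9,830 × (1 + 0.031/52)^52 = 9,830 × 1.031476 = $10,139.41.
Effective yield on the $10,000 outlay: 10,139.41 / 10,000 − 1 = 0.013941 = 1.394%.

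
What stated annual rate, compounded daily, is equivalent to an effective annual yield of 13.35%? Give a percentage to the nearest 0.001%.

(1 + r/365)^365 − 1 = 0.1335, so 1 + r/365 = 1.1335^(1/365).
r/365 = 0.000343, so r = 0.125332 = 12.533%.

12.533%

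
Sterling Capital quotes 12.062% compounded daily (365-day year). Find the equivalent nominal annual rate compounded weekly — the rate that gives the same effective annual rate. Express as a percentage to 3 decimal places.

EAR = (1 + 0.12062/365)^365 − 1 = 0.128174.
Solve (1 + r/52)^52 = 1.128174: r/52 = 1.128174^(1/52) − 1 = 0.002322, so r = 0.120740 = 12.074%.

12.074%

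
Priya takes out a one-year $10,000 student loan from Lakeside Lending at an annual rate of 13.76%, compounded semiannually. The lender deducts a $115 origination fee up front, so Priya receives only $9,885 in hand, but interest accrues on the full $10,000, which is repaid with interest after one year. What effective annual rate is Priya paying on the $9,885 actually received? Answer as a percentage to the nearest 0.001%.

Amount owed after one year: 10,000 × (1 + 0.1376/2)^2 = 10,000 × 1.142333 = $11,423.33.
Effective rate on net proceeds: 11,423.33 / 9,885 − 1 = 0.155623 = 15.562%.

15.562%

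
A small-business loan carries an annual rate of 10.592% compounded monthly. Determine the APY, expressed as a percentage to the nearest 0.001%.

EAR = (1 + 0.10592/12)^12 − 1.
= 1.111216 − 1 = 11.122%.

11.122%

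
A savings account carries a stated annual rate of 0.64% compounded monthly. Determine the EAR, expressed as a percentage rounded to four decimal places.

0.6419%

EAR = (1 + 0.0064/12)^12 − 1.
= (1 + 0.000533)^12 − 1 = 1.006419 − 1 = 0.6419%.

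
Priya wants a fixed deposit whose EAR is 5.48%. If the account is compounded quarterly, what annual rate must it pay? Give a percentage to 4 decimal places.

5.3709%

(1 + r/4)^4 − 1 = 0.0548, so 1 + r/4 = 1.0548^(1/4).
r/4 = 0.013427, so r = 0.053709 = 5.3709%.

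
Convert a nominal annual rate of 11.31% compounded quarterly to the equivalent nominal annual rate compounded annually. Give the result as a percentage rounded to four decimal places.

EAR = (1 + 0.1131/4)^4 − 1 = 0.117988.
Compounded annually, the equivalent nominal rate is the EAR itself: 11.7988%.

11.7988%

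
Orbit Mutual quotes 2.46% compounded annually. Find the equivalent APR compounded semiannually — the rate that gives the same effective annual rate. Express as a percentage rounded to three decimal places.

Compounded annually, EAR = nominal = 0.024600.
Solve (1 + r/2)^2 = 1.024600: r/2 = 1.024600^(1/2) − 1 = 0.012225, so r = 0.024451 = 2.445%.

2.445%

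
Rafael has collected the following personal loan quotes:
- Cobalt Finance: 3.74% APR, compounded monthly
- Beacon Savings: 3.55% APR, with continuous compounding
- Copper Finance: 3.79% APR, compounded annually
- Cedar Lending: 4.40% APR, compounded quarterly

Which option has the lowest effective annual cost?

Beacon Savings

Cobalt Finance: (1 + 0.0374/12)^12 − 1 = 3.805%
Beacon Savings: e^0.0355 − 1 = 3.614%
Copper Finance: compounded annually, EAR = 3.790%
Cedar Lending: (1 + 0.0440/4)^4 − 1 = 4.473%
The lowest effective annual rate is Beacon Savings at 3.614%.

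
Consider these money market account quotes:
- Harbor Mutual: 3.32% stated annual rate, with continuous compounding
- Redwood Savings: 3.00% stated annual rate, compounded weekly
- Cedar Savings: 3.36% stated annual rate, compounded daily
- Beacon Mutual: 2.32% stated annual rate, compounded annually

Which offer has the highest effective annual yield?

Harbor Mutual: e^0.0332 − 1 = 3.376%
Redwood Savings: (1 + 0.0300/52)^52 − 1 = 3.045%
Cedar Savings: (1 + 0.0336/365)^365 − 1 = 3.417%
Beacon Mutual: compounded annually, EAR = 2.320%
The highest effective annual rate is Cedar Savings at 3.417%.

Cedar Savings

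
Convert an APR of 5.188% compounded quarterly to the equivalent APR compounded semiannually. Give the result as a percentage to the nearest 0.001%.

5.222%

EAR = (1 + 0.05188/4)^4 − 1 = 0.052898.
Solve (1 + r/2)^2 = 1.052898: r/2 = 1.052898^(1/2) − 1 = 0.026108, so r = 0.052216 = 5.222%.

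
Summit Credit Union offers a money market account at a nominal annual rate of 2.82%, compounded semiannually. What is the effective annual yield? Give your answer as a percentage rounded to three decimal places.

EAR = (1 + 0.0282/2)^2 − 1.
= 1.028399 − 1 = 2.840%.

2.840%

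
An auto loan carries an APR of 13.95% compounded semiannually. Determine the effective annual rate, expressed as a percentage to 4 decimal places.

EAR = (1 + 0.1395/2)^2 − 1.
= 1.144365 − 1 = 14.4365%.

14.4365%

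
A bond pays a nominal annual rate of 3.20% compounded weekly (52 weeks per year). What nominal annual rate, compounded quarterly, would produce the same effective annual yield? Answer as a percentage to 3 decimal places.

3.212%

EAR = (1 + 0.0320/52)^52 − 1 = 0.032507.
Solve (1 + r/4)^4 = 1.032507: r/4 = 1.032507^(1/4) − 1 = 0.008030, so r = 0.032118 = 3.212%.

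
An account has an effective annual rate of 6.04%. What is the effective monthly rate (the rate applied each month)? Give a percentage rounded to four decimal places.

The per-month rate i satisfies (1 + i)^12 = 1 + 0.0604.
i = 1.0604^(1/12) − 1 = 0.0048991 = 0.4899%.

0.4899%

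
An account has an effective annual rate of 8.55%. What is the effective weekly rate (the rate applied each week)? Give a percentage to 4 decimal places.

The per-week rate i satisfies (1 + i)^52 = 1 + 0.0855.
i = 1.0855^(1/52) − 1 = 0.0015790 = 0.1579%.

0.1579%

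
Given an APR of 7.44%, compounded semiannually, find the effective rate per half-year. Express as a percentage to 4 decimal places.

3.7200%

With a nominal annual rate compounded semiannually, the periodic rate is the nominal rate divided by 2.
i = 0.0744 / 2 = 0.0372000 = 3.7200%.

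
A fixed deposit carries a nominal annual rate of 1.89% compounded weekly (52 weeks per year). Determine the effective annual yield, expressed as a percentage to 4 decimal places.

EAR = (1 + 0.0189/52)^52 − 1.
= (1 + 0.000363)^52 − 1 = 1.019076 − 1 = 1.9076%.

1.9076%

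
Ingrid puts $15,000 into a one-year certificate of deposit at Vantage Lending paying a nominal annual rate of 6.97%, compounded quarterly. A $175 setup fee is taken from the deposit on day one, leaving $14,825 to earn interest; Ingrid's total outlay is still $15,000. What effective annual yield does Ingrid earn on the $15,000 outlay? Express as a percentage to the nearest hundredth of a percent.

Value after one year: 14,825 × (1 + 0.0697/4)^4 = 14,825 × 1.071543 = $15,885.63.
Effective yield on the $15,000 outlay: 15,885.63 / 15,000 − 1 = 0.059042 = 5.90%.

5.90%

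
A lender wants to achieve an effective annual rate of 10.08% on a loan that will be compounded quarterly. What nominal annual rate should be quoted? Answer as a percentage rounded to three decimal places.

9.720%

(1 + r/4)^4 − 1 = 0.1008, so 1 + r/4 = 1.1008^(1/4).
r/4 = 0.024300, so r = 0.097199 = 9.720%.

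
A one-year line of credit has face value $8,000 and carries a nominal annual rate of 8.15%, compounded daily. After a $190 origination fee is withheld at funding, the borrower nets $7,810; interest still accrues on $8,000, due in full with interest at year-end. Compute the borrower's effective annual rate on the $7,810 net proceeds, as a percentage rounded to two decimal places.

Amount owed after one year: 8,000 × (1 + 0.0815/365)^365 = 8,000 × 1.084903 = $8,679.23.
Effective rate on net proceeds: 8,679.23 / 7,810 − 1 = 0.111297 = 11.13%.

11.13%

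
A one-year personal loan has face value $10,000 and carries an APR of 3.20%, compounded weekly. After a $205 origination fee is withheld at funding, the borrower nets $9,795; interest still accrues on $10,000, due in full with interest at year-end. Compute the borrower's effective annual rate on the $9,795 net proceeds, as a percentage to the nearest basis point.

5.41%

Amount owed after one year: 10,000 × (1 + 0.0320/52)^52 = 10,000 × 1.032507 = $10,325.07.
Effective rate on net proceeds: 10,325.07 / 9,795 − 1 = 0.054117 = 5.41%.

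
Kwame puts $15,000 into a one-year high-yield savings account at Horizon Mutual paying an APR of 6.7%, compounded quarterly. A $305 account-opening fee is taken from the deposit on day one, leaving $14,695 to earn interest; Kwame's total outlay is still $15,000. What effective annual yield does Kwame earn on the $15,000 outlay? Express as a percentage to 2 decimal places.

4.70%

Value after one year: 14,695 × (1 + 0.067/4)^4 = 14,695 × 1.068702 = $15,704.58.
Effective yield on the $15,000 outlay: 15,704.58 / 15,000 − 1 = 0.046972 = 4.70%.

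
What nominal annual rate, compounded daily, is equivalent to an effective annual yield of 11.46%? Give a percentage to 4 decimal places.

10.8512%

(1 + r/365)^365 − 1 = 0.1146, so 1 + r/365 = 1.1146^(1/365).
r/365 = 0.000297, so r = 0.108512 = 10.8512%.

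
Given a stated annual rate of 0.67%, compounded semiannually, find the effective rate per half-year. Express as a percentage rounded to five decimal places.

0.33500%

With a nominal annual rate compounded semiannually, the periodic rate is the nominal rate divided by 2.
i = 0.0067 / 2 = 0.0033500 = 0.33500%.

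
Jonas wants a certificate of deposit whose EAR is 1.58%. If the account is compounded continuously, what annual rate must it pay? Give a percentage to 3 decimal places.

Continuous: nominal r satisfies e^r − 1 = 0.0158.
r = ln(1 + 0.0158) = ln(1.0158) = 0.015676 = 1.568%.

1.568%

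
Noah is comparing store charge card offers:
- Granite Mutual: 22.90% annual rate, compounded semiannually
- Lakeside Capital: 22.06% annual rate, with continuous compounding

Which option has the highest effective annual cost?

Lakeside Capital

Granite Mutual: (1 + 0.2290/2)^2 − 1 = 24.211%
Lakeside Capital: e^0.2206 − 1 = 24.682%
The highest effective annual rate is Lakeside Capital at 24.682%.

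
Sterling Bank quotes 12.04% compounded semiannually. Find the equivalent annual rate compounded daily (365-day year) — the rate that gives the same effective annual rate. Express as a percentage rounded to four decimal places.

EAR = (1 + 0.1204/2)^2 − 1 = 0.124024.
Solve (1 + r/365)^365 = 1.124024: r/365 = 1.124024^(1/365) − 1 = 0.000320, so r = 0.116934 = 11.6934%.

11.6934%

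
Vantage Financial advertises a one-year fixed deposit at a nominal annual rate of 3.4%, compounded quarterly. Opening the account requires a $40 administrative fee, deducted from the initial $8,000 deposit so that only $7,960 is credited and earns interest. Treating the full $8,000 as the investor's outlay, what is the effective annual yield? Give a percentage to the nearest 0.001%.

2.926%

Value after one year: 7,960 × (1 + 0.034/4)^4 = 7,960 × 1.034436 = $8,234.11.
Effective yield on the $8,000 outlay: 8,234.11 / 8,000 − 1 = 0.029264 = 2.926%.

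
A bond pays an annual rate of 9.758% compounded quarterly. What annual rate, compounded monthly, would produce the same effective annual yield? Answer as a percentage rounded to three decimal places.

9.680%

EAR = (1 + 0.09758/4)^4 − 1 = 0.101209.
Solve (1 + r/12)^12 = 1.101209: r/12 = 1.101209^(1/12) − 1 = 0.008066, so r = 0.096797 = 9.680%.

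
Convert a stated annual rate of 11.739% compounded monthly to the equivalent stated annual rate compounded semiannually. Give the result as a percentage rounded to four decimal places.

12.0299%

EAR = (1 + 0.11739/12)^12 − 1 = 0.123917.
Solve (1 + r/2)^2 = 1.123917: r/2 = 1.123917^(1/2) − 1 = 0.060149, so r = 0.120299 = 12.0299%.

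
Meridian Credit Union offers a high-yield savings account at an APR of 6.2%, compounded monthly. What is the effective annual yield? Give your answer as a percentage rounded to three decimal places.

6.379%

EAR = (1 + 0.062/12)^12 − 1.
= 1.063793 − 1 = 6.379%.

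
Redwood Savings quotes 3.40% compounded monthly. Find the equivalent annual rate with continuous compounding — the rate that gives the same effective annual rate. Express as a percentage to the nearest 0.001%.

EAR = (1 + 0.0340/12)^12 − 1 = 0.034535.
Equivalent continuous rate: r = ln(1 + 0.034535) = 0.033952 = 3.395%.

3.395%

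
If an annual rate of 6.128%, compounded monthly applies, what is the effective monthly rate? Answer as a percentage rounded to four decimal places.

0.5107%

With a nominal annual rate compounded monthly, the periodic rate is the nominal rate divided by 12.
i = 0.06128 / 12 = 0.0051067 = 0.5107%.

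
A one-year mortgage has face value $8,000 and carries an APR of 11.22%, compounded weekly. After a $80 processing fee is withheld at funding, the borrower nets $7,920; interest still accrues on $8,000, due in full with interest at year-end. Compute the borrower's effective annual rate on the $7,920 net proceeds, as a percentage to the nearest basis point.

Amount owed after one year: 8,000 × (1 + 0.1122/52)^52 = 8,000 × 1.118601 = $8,948.81.
Effective rate on net proceeds: 8,948.81 / 7,920 − 1 = 0.129900 = 12.99%.

12.99%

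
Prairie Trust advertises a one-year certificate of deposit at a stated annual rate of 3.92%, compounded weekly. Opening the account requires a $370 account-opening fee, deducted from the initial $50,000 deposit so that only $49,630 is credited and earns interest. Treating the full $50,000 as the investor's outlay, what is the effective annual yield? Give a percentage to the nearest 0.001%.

Value after one year: 49,630 × (1 + 0.0392/52)^52 = 49,630 × 1.039963 = $51,613.37.
Effective yield on the $50,000 outlay: 51,613.37 / 50,000 − 1 = 0.032267 = 3.227%.

3.227%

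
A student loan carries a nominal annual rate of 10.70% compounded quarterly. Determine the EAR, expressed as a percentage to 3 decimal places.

EAR = (1 + 0.1070/4)^4 − 1.
= (1 + 0.026750)^4 − 1 = 1.111370 − 1 = 11.137%.

11.137%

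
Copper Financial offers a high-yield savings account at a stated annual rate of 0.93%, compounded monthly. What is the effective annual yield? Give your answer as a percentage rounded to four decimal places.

EAR = (1 + 0.0093/12)^12 − 1.
= 1.009340 − 1 = 0.9340%.

0.9340%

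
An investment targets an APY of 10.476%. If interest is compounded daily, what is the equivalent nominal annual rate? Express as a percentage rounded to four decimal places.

9.9642%

(1 + r/365)^365 − 1 = 0.10476, so 1 + r/365 = 1.10476^(1/365).
r/365 = 0.000273, so r = 0.099642 = 9.9642%.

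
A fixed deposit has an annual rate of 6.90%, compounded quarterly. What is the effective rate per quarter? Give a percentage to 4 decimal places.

1.7250%

With a nominal annual rate compounded quarterly, the periodic rate is the nominal rate divided by 4.
i = 0.0690 / 4 = 0.0172500 = 1.7250%.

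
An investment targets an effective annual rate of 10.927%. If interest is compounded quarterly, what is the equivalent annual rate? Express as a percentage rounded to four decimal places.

(1 + r/4)^4 − 1 = 0.10927, so 1 + r/4 = 1.10927^(1/4).
r/4 = 0.026265, so r = 0.105058 = 10.5058%.

10.5058%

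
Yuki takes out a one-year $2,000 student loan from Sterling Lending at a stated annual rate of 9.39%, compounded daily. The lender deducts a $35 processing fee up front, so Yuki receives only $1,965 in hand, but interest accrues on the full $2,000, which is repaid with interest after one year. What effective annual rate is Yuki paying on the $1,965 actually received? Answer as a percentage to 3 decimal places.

Amount owed after one year: 2,000 × (1 + 0.0939/365)^365 = 2,000 × 1.098437 = $2,196.87.
Effective rate on net proceeds: 2,196.87 / 1,965 − 1 = 0.118002 = 11.800%.

11.800%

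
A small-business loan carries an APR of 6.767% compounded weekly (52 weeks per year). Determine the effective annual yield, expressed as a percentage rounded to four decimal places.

EAR = (1 + 0.06767/52)^52 − 1.
= 1.069965 − 1 = 6.9965%.

6.9965%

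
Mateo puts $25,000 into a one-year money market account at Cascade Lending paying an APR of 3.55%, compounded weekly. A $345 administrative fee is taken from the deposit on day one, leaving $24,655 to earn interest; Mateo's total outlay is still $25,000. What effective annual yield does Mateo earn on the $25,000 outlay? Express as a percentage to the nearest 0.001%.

Value after one year: 24,655 × (1 + 0.0355/52)^52 = 24,655 × 1.036125 = $25,545.66.
Effective yield on the $25,000 outlay: 25,545.66 / 25,000 − 1 = 0.021827 = 2.183%.

2.183%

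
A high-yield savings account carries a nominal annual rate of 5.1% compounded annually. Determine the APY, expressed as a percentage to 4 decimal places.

Annual compounding means the effective rate equals the nominal rate: 5.1000%.

5.1000%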